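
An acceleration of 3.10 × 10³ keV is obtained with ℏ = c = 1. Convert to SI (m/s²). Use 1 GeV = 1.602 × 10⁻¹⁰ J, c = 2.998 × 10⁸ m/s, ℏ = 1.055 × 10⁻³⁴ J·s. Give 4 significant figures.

1.411 × 10³⁰ m/s²

Acceleration is [L]/[T]² = c·[E]/ℏ.
1 GeV → c/ℏ × (1 GeV in J) = 4.552 × 10³² m/s².
Convert the energy scale: 3.10 × 10³ keV = 3.10 × 10⁻³ GeV.
Result: 3.10 × 10⁻³ × 4.552 × 10³² = 1.411 × 10³⁰ m/s².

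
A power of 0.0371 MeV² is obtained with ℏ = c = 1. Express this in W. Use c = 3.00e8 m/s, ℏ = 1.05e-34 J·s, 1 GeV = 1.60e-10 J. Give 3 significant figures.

9.05e6 W

Power is [E]/[T] = [E]²/ℏ.
1 GeV² → 1/ℏ × (1 GeV in J)² = 2.44e14 W.
Convert the energy scale: 0.0371 MeV² = 3.71e-8 GeV².
Result: 3.71e-8 × 2.44e14 = 9.05e6 W.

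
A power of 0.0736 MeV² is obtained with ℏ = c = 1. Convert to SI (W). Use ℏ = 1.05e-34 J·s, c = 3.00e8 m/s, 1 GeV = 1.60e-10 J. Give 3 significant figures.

1.79e7 W

Power is [E]/[T] = [E]²/ℏ.
1 GeV² → 1/ℏ × (1 GeV in J)² = 2.44e14 W.
Convert the energy scale: 0.0736 MeV² = 7.36e-8 GeV².
Result: 7.36e-8 × 2.44e14 = 1.79e7 W.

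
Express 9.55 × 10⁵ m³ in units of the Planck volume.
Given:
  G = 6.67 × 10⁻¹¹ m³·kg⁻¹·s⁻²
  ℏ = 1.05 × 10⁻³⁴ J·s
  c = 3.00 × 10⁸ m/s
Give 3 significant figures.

Planck volume: V_P = (ℏG/c³)^(3/2) = 4.18 × 10⁻¹⁰⁵ m³.
9.55 × 10⁵ / 4.18 × 10⁻¹⁰⁵ = 2.29 × 10¹¹⁰

2.29 × 10¹¹⁰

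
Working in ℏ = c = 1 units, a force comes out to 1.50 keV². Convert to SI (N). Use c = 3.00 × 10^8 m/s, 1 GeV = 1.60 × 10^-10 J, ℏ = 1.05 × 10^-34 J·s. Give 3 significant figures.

Force is [E]/[L] = [E]²/(ℏc); restore (ℏc)⁻¹.
1 GeV² → 1/(ℏc) × (1 GeV in J)² = 8.13 × 10^5 N.
Convert the energy scale: 1.50 keV² = 1.50 × 10^-12 GeV².
Result: 1.50 × 10^-12 × 8.13 × 10^5 = 1.22 × 10^-6 N.

1.22 × 10^-6 N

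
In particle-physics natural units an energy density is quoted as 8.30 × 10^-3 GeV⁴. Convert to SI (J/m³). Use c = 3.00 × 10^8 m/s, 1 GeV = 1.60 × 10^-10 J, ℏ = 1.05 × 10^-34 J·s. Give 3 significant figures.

[E]/[L]³ = [E]⁴/(ℏc)³; restore (ℏc)⁻³.
1 GeV⁴ → 1/(ℏc)³ × (1 GeV in J)⁴ = 2.10 × 10^37 J/m³.
Result: 8.30 × 10^-3 × 2.10 × 10^37 = 1.74 × 10^35 J/m³.

1.74 × 10^35 J/m³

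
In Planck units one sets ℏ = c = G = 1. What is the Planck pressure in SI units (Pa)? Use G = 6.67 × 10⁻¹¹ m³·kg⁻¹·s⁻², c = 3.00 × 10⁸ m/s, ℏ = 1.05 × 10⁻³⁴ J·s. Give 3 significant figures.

p_P = c⁷/(ℏG²)
  = 2.19 × 10⁵⁹ / 4.67 × 10⁻⁵⁵
  = 4.68 × 10¹¹³ Pa

4.68 × 10¹¹³ Pa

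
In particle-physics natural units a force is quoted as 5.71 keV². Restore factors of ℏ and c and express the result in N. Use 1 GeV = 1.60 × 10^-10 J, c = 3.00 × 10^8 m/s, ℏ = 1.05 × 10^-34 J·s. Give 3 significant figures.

4.64 × 10^-6 N

Force is [E]/[L] = [E]²/(ℏc); restore (ℏc)⁻¹.
1 GeV² → 1/(ℏc) × (1 GeV in J)² = 8.13 × 10^5 N.
Convert the energy scale: 5.71 keV² = 5.71 × 10^-12 GeV².
Result: 5.71 × 10^-12 × 8.13 × 10^5 = 4.64 × 10^-6 N.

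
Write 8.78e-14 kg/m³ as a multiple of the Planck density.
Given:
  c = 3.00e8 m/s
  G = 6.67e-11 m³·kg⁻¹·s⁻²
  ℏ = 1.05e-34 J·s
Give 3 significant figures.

1.69e-110

Planck density: ρ_P = c⁵/(ℏG²) = 5.20e96 kg/m³.
8.78e-14 / 5.20e96 = 1.69e-110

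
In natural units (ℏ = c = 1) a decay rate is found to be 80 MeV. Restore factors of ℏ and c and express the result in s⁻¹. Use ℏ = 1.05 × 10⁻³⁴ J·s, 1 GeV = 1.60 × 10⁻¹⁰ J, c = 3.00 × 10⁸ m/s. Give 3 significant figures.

1.22 × 10²³ s⁻¹

A rate is [E]/ℏ; divide by ℏ.
1 GeV → 1/ℏ × (1 GeV in J) = 1.52 × 10²⁴ s⁻¹.
Convert the energy scale: 80 MeV = 0.0800 GeV.
Result: 0.0800 × 1.52 × 10²⁴ = 1.22 × 10²³ s⁻¹.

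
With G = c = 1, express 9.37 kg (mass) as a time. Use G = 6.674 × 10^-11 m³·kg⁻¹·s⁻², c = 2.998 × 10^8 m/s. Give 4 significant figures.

2.321 × 10^-35 s

Mass → time via G/c³.
9.37 kg × (G/c³) = 2.321 × 10^-35 s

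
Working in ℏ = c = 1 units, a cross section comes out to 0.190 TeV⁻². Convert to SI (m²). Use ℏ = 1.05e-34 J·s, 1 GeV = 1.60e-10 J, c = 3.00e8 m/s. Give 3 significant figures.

7.36e-39 m²

Area is [L]² = [E]⁻²·(ℏc)²; restore (ℏc)².
1 GeV⁻² → (ℏc)² × (1 GeV in J)⁻² = 3.88e-32 m².
Convert the energy scale: 0.190 TeV⁻² = 1.90e-7 GeV⁻².
Result: 1.90e-7 × 3.88e-32 = 7.36e-39 m².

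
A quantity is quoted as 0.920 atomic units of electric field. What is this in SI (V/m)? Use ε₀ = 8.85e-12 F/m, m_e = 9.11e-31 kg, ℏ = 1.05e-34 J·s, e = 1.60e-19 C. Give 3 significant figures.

4.79e11 V/m

One atomic unit of electric field: E_au = E_h/(e a₀) = m_e²e⁵/((4πε₀)³ℏ⁴) = 5.20e11 V/m.
0.920 × 5.20e11 V/m = 4.79e11 V/m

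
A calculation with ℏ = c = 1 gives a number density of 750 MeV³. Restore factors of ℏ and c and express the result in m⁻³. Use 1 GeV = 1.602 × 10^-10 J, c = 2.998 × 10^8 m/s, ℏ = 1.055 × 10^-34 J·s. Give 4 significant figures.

Number density is [L]⁻³ = [E]³/(ℏc)³.
1 GeV³ → 1/(ℏc)³ × (1 GeV in J)³ = 1.299 × 10^47 m⁻³.
Convert the energy scale: 750 MeV³ = 7.50 × 10^-7 GeV³.
Result: 7.50 × 10^-7 × 1.299 × 10^47 = 9.745 × 10^40 m⁻³.

9.745 × 10^40 m⁻³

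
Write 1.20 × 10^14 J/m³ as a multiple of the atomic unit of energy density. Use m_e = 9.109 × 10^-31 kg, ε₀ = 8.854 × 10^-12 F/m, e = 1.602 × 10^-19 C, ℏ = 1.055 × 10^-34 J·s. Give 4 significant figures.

atomic unit of energy density: u_au = E_h/a₀³ = m_e⁴e¹⁰/((4πε₀)⁵ℏ⁸) = 2.929 × 10^13 J/m³.
1.20 × 10^14 / 2.929 × 10^13 = 4.097

4.097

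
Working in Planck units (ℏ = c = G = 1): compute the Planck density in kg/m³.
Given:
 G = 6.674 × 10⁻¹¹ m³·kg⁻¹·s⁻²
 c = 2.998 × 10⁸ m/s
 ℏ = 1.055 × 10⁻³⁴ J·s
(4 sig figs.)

Dimensional analysis gives ρ_P = c⁵/(ℏG²).
  = 2.422 × 10⁴² / 4.699 × 10⁻⁵⁵
  = 5.154 × 10⁹⁶ kg/m³

5.154 × 10⁹⁶ kg/m³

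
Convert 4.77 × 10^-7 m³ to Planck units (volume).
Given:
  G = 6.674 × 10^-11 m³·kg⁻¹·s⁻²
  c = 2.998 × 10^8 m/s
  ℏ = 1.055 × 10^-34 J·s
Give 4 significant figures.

1.129 × 10^98

Planck volume: V_P = (ℏG/c³)^(3/2) = 4.224 × 10^-105 m³.
4.77 × 10^-7 / 4.224 × 10^-105 = 1.129 × 10^98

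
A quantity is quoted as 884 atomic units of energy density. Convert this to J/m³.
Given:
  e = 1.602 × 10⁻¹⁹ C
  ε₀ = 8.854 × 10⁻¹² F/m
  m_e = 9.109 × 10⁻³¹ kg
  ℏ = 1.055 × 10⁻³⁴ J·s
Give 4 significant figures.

One atomic unit of energy density: u_au = E_h/a₀³ = m_e⁴e¹⁰/((4πε₀)⁵ℏ⁸) = 2.929 × 10¹³ J/m³.
884 × 2.929 × 10¹³ J/m³ = 2.589 × 10¹⁶ J/m³

2.589 × 10¹⁶ J/m³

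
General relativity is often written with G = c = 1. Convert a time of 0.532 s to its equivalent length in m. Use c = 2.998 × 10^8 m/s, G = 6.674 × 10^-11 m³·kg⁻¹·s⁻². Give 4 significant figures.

1.595 × 10^8 m

Time → length via c.
0.532 s × (c) = 1.595 × 10^8 m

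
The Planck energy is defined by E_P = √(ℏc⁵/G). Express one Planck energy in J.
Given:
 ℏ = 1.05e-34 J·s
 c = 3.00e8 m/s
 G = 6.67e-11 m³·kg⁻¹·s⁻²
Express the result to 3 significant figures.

E_P = √(ℏc⁵/G)
  = √(3.83e18)
  = 1.96e9 J

1.96e9 J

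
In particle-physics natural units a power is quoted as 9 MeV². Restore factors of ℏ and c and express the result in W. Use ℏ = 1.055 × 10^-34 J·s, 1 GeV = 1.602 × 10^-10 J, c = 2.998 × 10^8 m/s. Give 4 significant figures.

2.189 × 10^9 W

Power is [E]/[T] = [E]²/ℏ.
1 GeV² → 1/ℏ × (1 GeV in J)² = 2.433 × 10^14 W.
Convert the energy scale: 9 MeV² = 9.00 × 10^-6 GeV².
Result: 9.00 × 10^-6 × 2.433 × 10^14 = 2.189 × 10^9 W.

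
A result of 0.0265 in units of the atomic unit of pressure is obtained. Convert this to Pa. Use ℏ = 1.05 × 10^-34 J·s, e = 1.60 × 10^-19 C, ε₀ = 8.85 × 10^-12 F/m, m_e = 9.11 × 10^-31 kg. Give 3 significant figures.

7.98 × 10^11 Pa

One atomic unit of pressure: P_au = E_h/a₀³ = m_e⁴e¹⁰/((4πε₀)⁵ℏ⁸) = 3.01 × 10^13 Pa.
0.0265 × 3.01 × 10^13 Pa = 7.98 × 10^11 Pa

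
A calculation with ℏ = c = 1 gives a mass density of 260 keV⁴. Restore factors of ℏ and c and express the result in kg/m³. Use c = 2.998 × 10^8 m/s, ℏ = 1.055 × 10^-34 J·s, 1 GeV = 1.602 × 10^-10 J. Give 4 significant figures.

0.06022 kg/m³

Mass density is [E]/(c²[L]³) = [E]⁴/(ℏ³c⁵).
1 GeV⁴ → 1/(ℏ³c⁵) × (1 GeV in J)⁴ = 2.316 × 10^20 kg/m³.
Convert the energy scale: 260 keV⁴ = 2.60 × 10^-22 GeV⁴.
Result: 2.60 × 10^-22 × 2.316 × 10^20 = 0.06022 kg/m³.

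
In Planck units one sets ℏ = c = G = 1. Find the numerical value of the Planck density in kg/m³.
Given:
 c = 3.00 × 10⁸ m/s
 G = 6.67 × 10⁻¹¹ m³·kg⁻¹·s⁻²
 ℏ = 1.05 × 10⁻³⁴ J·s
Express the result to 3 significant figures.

5.20 × 10⁹⁶ kg/m³

ρ_P = c⁵/(ℏG²)
  = 2.43 × 10⁴² / 4.67 × 10⁻⁵⁵
  = 5.20 × 10⁹⁶ kg/m³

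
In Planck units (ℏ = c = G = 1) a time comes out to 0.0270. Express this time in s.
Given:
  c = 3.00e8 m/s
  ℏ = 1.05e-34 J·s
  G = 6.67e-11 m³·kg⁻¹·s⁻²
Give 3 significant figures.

1.45e-45 s

One Planck time: t_P = √(ℏG/c⁵) = 5.37e-44 s.
0.0270 × 5.37e-44 s = 1.45e-45 s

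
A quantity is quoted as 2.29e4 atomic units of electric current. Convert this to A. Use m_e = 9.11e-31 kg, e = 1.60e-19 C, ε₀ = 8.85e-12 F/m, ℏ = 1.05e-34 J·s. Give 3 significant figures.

One atomic unit of electric current: I_au = e E_h/ℏ = m_e e⁵/((4πε₀)²ℏ³) = 6.67e-3 A.
2.29e4 × 6.67e-3 A = 153 A

153 A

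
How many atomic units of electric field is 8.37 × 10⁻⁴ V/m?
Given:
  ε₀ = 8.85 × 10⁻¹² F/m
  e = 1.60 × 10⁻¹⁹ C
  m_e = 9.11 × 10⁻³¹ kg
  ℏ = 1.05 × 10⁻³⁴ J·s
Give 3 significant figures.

atomic unit of electric field: E_au = E_h/(e a₀) = m_e²e⁵/((4πε₀)³ℏ⁴) = 5.20 × 10¹¹ V/m.
8.37 × 10⁻⁴ / 5.20 × 10¹¹ = 1.61 × 10⁻¹⁵

1.61 × 10⁻¹⁵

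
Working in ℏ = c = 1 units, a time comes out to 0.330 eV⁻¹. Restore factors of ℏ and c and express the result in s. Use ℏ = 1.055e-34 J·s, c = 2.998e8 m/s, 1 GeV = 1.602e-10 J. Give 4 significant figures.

A time is [E]⁻¹ in ℏ=c=1; restore one factor of ℏ.
1 GeV⁻¹ → ℏ × (1 GeV in J)⁻¹ = 6.586e-25 s.
Convert the energy scale: 0.330 eV⁻¹ = 3.30e8 GeV⁻¹.
Result: 3.30e8 × 6.586e-25 = 2.173e-16 s.

2.173e-16 s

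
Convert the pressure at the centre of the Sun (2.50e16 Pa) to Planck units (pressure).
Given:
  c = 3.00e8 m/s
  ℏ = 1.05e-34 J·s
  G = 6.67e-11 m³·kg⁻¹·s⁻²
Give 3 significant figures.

5.34e-98

Planck pressure: p_P = c⁷/(ℏG²) = 4.68e113 Pa.
2.50e16 / 4.68e113 = 5.34e-98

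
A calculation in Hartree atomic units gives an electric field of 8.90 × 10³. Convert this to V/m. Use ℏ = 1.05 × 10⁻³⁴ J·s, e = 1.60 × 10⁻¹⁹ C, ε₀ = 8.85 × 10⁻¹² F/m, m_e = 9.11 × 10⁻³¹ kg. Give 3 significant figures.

4.63 × 10¹⁵ V/m

One atomic unit of electric field: E_au = E_h/(e a₀) = m_e²e⁵/((4πε₀)³ℏ⁴) = 5.20 × 10¹¹ V/m.
8.90 × 10³ × 5.20 × 10¹¹ V/m = 4.63 × 10¹⁵ V/m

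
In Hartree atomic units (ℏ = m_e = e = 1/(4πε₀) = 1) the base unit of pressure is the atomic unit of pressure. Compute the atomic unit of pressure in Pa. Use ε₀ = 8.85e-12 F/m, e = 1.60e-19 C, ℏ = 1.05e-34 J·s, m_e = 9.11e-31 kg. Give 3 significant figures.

3.01e13 Pa

P_au = E_h/a₀³ = m_e⁴e¹⁰/((4πε₀)⁵ℏ⁸)
E_h = 4.38e-18 J
a₀ = 5.26e-11 m
E_h/a₀³ = 3.01e13 Pa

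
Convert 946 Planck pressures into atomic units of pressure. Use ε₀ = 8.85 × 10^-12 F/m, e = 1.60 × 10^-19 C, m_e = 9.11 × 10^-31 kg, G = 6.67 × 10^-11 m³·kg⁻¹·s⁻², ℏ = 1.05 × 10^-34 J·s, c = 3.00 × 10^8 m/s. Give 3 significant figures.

Planck pressure: p_P = c⁷/(ℏG²) = 4.68 × 10^113 Pa
atomic unit of pressure: P_au = E_h/a₀³ = m_e⁴e¹⁰/((4πε₀)⁵ℏ⁸) = 3.01 × 10^13 Pa
946 × 4.68 × 10^113 / 3.01 × 10^13 = 1.47 × 10^103

1.47 × 10^103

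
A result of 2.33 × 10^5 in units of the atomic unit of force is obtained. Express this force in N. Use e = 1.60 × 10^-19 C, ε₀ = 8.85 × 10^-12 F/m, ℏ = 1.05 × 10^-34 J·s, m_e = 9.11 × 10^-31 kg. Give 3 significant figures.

One atomic unit of force: F_au = E_h/a₀ = m_e²e⁶/((4πε₀)³ℏ⁴) = 8.33 × 10^-8 N.
2.33 × 10^5 × 8.33 × 10^-8 N = 0.0194 N

0.0194 N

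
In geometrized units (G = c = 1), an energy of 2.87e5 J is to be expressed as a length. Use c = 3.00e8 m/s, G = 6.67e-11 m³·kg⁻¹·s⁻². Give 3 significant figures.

2.36e-39 m

Energy → length via G/c⁴.
2.87e5 J × (G/c⁴) = 2.36e-39 m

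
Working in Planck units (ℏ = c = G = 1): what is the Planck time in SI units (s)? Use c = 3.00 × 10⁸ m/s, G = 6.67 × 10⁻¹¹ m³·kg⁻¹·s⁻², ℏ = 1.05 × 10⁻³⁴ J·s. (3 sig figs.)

Dimensional analysis gives t_P = √(ℏG/c⁵).
  = √(2.88 × 10⁻⁸⁷)
  = 5.37 × 10⁻⁴⁴ s

5.37 × 10⁻⁴⁴ s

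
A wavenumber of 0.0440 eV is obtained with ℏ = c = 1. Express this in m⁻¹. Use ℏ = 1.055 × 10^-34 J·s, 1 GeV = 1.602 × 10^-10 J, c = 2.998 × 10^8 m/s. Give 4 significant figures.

2.229 × 10^5 m⁻¹

Inverse length is [E]/(ℏc).
1 GeV → 1/(ℏc) × (1 GeV in J) = 5.065 × 10^15 m⁻¹.
Convert the energy scale: 0.0440 eV = 4.40 × 10^-11 GeV.
Result: 4.40 × 10^-11 × 5.065 × 10^15 = 2.229 × 10^5 m⁻¹.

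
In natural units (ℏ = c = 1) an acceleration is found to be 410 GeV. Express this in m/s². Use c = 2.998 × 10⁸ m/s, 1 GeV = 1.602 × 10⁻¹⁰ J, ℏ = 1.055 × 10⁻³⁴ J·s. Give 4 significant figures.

1.866 × 10³⁵ m/s²

Acceleration is [L]/[T]² = c·[E]/ℏ.
1 GeV → c/ℏ × (1 GeV in J) = 4.552 × 10³² m/s².
Result: 410 × 4.552 × 10³² = 1.866 × 10³⁵ m/s².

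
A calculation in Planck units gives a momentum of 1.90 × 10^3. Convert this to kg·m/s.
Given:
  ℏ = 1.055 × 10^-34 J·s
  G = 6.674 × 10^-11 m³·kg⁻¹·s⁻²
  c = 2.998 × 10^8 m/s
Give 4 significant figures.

1.240 × 10^4 kg·m/s

One Planck momentum: p_P = √(ℏc³/G) = 6.527 kg·m/s.
1.90 × 10^3 × 6.527 kg·m/s = 1.240 × 10^4 kg·m/s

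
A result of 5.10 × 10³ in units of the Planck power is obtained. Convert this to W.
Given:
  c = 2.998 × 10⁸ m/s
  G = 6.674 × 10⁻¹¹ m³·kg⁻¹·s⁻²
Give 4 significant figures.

1.851 × 10⁵⁶ W

One Planck power: P_P = c⁵/G = 3.629 × 10⁵² W.
5.10 × 10³ × 3.629 × 10⁵² W = 1.851 × 10⁵⁶ W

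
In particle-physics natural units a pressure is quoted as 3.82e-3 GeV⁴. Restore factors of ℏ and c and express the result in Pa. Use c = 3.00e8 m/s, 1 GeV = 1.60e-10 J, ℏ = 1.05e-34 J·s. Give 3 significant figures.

Pressure is [E]/[L]³ = [E]⁴/(ℏc)³.
1 GeV⁴ → 1/(ℏc)³ × (1 GeV in J)⁴ = 2.10e37 Pa.
Result: 3.82e-3 × 2.10e37 = 8.01e34 Pa.

8.01e34 Pa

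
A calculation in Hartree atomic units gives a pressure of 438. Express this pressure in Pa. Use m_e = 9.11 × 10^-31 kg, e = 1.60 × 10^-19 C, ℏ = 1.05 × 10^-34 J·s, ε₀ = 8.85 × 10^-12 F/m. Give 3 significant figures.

One atomic unit of pressure: P_au = E_h/a₀³ = m_e⁴e¹⁰/((4πε₀)⁵ℏ⁸) = 3.01 × 10^13 Pa.
438 × 3.01 × 10^13 Pa = 1.32 × 10^16 Pa

1.32 × 10^16 Pa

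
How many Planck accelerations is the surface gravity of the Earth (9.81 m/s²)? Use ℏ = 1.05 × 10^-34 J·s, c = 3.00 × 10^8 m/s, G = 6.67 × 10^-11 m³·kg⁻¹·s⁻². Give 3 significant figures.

1.76 × 10^-51

Planck acceleration: a_P = √(c⁷/(ℏG)) = 5.59 × 10^51 m/s².
9.81 / 5.59 × 10^51 = 1.76 × 10^-51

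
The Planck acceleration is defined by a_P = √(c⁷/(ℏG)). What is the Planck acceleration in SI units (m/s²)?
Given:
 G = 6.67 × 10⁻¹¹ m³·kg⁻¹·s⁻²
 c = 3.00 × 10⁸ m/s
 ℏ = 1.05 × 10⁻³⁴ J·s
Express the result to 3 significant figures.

5.59 × 10⁵¹ m/s²

a_P = √(c⁷/(ℏG))
  = √(3.12 × 10¹⁰³)
  = 5.59 × 10⁵¹ m/s²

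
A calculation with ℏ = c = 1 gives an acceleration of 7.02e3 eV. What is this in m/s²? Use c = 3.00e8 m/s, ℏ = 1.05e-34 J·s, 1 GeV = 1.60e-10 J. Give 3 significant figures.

3.21e27 m/s²

Acceleration is [L]/[T]² = c·[E]/ℏ.
1 GeV → c/ℏ × (1 GeV in J) = 4.57e32 m/s².
Convert the energy scale: 7.02e3 eV = 7.02e-6 GeV.
Result: 7.02e-6 × 4.57e32 = 3.21e27 m/s².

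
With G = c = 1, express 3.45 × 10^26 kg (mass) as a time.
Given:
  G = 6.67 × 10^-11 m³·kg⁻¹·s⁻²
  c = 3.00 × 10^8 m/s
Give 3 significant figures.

Mass → time via G/c³.
3.45 × 10^26 kg × (G/c³) = 8.52 × 10^-10 s

8.52 × 10^-10 s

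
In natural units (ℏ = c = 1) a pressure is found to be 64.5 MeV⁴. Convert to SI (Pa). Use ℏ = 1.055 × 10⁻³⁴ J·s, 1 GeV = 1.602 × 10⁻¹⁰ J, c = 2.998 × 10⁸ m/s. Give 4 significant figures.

Pressure is [E]/[L]³ = [E]⁴/(ℏc)³.
1 GeV⁴ → 1/(ℏc)³ × (1 GeV in J)⁴ = 2.082 × 10³⁷ Pa.
Convert the energy scale: 64.5 MeV⁴ = 6.45 × 10⁻¹¹ GeV⁴.
Result: 6.45 × 10⁻¹¹ × 2.082 × 10³⁷ = 1.343 × 10²⁷ Pa.

1.343 × 10²⁷ Pa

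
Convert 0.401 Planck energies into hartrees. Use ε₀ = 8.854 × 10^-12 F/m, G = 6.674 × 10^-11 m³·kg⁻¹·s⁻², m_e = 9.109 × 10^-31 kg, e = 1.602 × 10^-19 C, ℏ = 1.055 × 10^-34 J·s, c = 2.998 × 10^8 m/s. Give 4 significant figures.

Planck energy: E_P = √(ℏc⁵/G) = 1.957 × 10^9 J
hartree: E_h = m_e e⁴/(4πε₀ℏ)² = 4.354 × 10^-18 J
0.401 × 1.957 × 10^9 / 4.354 × 10^-18 = 1.802 × 10^26

1.802 × 10^26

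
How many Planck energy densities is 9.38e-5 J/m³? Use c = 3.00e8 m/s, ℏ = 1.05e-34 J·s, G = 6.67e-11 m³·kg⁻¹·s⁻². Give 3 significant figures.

2.00e-118

Planck energy density: u_P = c⁷/(ℏG²) = 4.68e113 J/m³.
9.38e-5 / 4.68e113 = 2.00e-118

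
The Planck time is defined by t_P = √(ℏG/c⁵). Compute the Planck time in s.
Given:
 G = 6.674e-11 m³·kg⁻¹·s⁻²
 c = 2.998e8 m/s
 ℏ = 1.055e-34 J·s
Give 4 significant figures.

t_P = √(ℏG/c⁵)
  = √(2.907e-87)
  = 5.392e-44 s

5.392e-44 s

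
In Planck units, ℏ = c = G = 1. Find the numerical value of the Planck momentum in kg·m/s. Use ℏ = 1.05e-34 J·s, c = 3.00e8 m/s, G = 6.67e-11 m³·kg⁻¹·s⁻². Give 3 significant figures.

The unique combination of the constants set to 1 with dimensions of momentum is p_P = √(ℏc³/G).
  = √(42.5)
  = 6.52 kg·m/s

6.52 kg·m/s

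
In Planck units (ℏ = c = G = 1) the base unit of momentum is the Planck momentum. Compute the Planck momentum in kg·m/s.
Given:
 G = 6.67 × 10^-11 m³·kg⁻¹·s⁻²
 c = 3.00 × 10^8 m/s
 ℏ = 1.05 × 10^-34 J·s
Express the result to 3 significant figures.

p_P = √(ℏc³/G)
  = √(42.5)
  = 6.52 kg·m/s

6.52 kg·m/s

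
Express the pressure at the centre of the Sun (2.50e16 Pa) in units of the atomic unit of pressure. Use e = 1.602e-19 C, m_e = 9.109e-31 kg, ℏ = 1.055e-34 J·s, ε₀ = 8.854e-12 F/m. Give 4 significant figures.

853.5

atomic unit of pressure: P_au = E_h/a₀³ = m_e⁴e¹⁰/((4πε₀)⁵ℏ⁸) = 2.929e13 Pa.
2.50e16 / 2.929e13 = 853.5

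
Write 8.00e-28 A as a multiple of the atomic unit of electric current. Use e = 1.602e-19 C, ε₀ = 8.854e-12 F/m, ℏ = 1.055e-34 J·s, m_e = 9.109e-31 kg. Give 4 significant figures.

atomic unit of electric current: I_au = e E_h/ℏ = m_e e⁵/((4πε₀)²ℏ³) = 6.612e-3 A.
8.00e-28 / 6.612e-3 = 1.210e-25

1.210e-25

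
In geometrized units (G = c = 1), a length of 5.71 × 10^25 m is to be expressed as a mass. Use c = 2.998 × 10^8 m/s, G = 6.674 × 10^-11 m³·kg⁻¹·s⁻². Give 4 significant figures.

Length → mass via c²/G.
5.71 × 10^25 m × (c²/G) = 7.690 × 10^52 kg

7.690 × 10^52 kg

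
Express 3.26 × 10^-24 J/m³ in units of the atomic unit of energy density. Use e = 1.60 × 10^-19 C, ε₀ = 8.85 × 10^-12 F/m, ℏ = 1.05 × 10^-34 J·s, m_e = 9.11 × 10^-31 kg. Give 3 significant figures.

atomic unit of energy density: u_au = E_h/a₀³ = m_e⁴e¹⁰/((4πε₀)⁵ℏ⁸) = 3.01 × 10^13 J/m³.
3.26 × 10^-24 / 3.01 × 10^13 = 1.08 × 10^-37

1.08 × 10^-37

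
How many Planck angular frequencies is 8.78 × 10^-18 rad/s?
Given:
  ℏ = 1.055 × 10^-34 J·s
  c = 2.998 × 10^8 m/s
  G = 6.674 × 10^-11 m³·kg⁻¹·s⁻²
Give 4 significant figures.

Planck angular frequency: ω_P = √(c⁵/(ℏG)) = 1.855 × 10^43 rad/s.
8.78 × 10^-18 / 1.855 × 10^43 = 4.734 × 10^-61

4.734 × 10^-61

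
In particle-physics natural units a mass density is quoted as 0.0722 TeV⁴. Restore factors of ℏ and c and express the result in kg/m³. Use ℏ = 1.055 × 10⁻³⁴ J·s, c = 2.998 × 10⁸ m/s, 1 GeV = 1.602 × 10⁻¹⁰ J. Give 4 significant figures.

Mass density is [E]/(c²[L]³) = [E]⁴/(ℏ³c⁵).
1 GeV⁴ → 1/(ℏ³c⁵) × (1 GeV in J)⁴ = 2.316 × 10²⁰ kg/m³.
Convert the energy scale: 0.0722 TeV⁴ = 7.22 × 10¹⁰ GeV⁴.
Result: 7.22 × 10¹⁰ × 2.316 × 10²⁰ = 1.672 × 10³¹ kg/m³.

1.672 × 10³¹ kg/m³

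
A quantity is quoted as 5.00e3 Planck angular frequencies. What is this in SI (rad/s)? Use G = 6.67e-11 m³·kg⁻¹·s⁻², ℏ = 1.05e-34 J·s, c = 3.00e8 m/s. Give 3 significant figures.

9.31e46 rad/s

One Planck angular frequency: ω_P = √(c⁵/(ℏG)) = 1.86e43 rad/s.
5.00e3 × 1.86e43 rad/s = 9.31e46 rad/s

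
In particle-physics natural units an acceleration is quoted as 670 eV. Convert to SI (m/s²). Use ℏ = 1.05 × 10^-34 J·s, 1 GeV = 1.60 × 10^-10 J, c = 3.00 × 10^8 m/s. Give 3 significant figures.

3.06 × 10^26 m/s²

Acceleration is [L]/[T]² = c·[E]/ℏ.
1 GeV → c/ℏ × (1 GeV in J) = 4.57 × 10^32 m/s².
Convert the energy scale: 670 eV = 6.70 × 10^-7 GeV.
Result: 6.70 × 10^-7 × 4.57 × 10^32 = 3.06 × 10^26 m/s².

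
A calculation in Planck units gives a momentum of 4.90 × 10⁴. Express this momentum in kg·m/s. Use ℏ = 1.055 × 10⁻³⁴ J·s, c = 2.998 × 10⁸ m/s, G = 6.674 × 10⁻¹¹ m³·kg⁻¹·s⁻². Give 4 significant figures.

3.198 × 10⁵ kg·m/s

One Planck momentum: p_P = √(ℏc³/G) = 6.527 kg·m/s.
4.90 × 10⁴ × 6.527 kg·m/s = 3.198 × 10⁵ kg·m/s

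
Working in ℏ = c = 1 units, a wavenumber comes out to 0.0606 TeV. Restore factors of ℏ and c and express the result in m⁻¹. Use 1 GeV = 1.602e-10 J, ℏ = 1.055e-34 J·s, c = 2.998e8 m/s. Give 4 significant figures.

3.069e17 m⁻¹

Inverse length is [E]/(ℏc).
1 GeV → 1/(ℏc) × (1 GeV in J) = 5.065e15 m⁻¹.
Convert the energy scale: 0.0606 TeV = 60.6 GeV.
Result: 60.6 × 5.065e15 = 3.069e17 m⁻¹.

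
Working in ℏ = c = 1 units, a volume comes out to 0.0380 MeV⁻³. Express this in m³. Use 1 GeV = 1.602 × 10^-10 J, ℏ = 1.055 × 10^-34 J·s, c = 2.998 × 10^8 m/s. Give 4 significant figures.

2.924 × 10^-40 m³

Volume is [L]³ = [E]⁻³·(ℏc)³.
1 GeV⁻³ → (ℏc)³ × (1 GeV in J)⁻³ = 7.696 × 10^-48 m³.
Convert the energy scale: 0.0380 MeV⁻³ = 3.80 × 10^7 GeV⁻³.
Result: 3.80 × 10^7 × 7.696 × 10^-48 = 2.924 × 10^-40 m³.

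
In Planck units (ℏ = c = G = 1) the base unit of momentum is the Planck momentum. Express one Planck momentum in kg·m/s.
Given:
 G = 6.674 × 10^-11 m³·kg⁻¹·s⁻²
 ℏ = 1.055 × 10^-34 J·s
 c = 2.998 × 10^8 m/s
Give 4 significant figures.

p_P = √(ℏc³/G)
  = √(42.60)
  = 6.527 kg·m/s

6.527 kg·m/s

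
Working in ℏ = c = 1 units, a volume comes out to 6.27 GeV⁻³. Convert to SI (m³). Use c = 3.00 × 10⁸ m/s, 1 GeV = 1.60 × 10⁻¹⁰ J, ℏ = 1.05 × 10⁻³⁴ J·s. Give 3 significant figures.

4.78 × 10⁻⁴⁷ m³

Volume is [L]³ = [E]⁻³·(ℏc)³.
1 GeV⁻³ → (ℏc)³ × (1 GeV in J)⁻³ = 7.63 × 10⁻⁴⁸ m³.
Result: 6.27 × 7.63 × 10⁻⁴⁸ = 4.78 × 10⁻⁴⁷ m³.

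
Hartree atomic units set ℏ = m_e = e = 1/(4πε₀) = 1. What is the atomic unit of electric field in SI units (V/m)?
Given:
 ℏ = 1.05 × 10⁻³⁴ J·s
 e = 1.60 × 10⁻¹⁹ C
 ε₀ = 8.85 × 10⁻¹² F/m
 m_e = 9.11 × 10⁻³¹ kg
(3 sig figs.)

5.20 × 10¹¹ V/m

Dimensional analysis gives E_au = E_h/(e a₀) = m_e²e⁵/((4πε₀)³ℏ⁴).
E_h = 4.38 × 10⁻¹⁸ J
a₀ = 5.26 × 10⁻¹¹ m
E_h/(e·a₀) = 5.20 × 10¹¹ V/m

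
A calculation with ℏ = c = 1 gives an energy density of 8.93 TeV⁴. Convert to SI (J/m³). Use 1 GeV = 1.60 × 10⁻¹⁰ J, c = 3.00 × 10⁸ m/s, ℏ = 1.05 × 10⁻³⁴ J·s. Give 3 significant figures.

[E]/[L]³ = [E]⁴/(ℏc)³; restore (ℏc)⁻³.
1 GeV⁴ → 1/(ℏc)³ × (1 GeV in J)⁴ = 2.10 × 10³⁷ J/m³.
Convert the energy scale: 8.93 TeV⁴ = 8.93 × 10¹² GeV⁴.
Result: 8.93 × 10¹² × 2.10 × 10³⁷ = 1.87 × 10⁵⁰ J/m³.

1.87 × 10⁵⁰ J/m³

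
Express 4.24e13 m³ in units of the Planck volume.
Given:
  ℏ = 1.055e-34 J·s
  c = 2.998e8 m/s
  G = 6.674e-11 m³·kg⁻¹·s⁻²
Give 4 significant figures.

1.004e118

Planck volume: V_P = (ℏG/c³)^(3/2) = 4.224e-105 m³.
4.24e13 / 4.224e-105 = 1.004e118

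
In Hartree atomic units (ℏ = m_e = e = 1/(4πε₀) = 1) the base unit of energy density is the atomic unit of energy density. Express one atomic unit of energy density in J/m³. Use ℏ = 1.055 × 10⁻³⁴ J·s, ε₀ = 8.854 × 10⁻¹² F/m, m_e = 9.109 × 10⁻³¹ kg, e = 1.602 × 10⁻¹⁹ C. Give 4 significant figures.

2.929 × 10¹³ J/m³

u_au = E_h/a₀³ = m_e⁴e¹⁰/((4πε₀)⁵ℏ⁸)
E_h = 4.354 × 10⁻¹⁸ J
a₀ = 5.297 × 10⁻¹¹ m
E_h/a₀³ = 2.929 × 10¹³ J/m³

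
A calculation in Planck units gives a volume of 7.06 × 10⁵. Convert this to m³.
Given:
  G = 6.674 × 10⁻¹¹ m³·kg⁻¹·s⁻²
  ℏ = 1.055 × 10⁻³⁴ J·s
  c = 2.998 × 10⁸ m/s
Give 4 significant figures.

One Planck volume: V_P = (ℏG/c³)^(3/2) = 4.224 × 10⁻¹⁰⁵ m³.
7.06 × 10⁵ × 4.224 × 10⁻¹⁰⁵ m³ = 2.982 × 10⁻⁹⁹ m³

2.982 × 10⁻⁹⁹ m³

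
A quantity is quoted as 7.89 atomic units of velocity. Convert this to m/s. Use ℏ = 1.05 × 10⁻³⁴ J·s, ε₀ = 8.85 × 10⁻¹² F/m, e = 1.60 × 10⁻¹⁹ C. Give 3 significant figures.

1.73 × 10⁷ m/s

One atomic unit of velocity: v_au = e²/(4πε₀ℏ) = 2.19 × 10⁶ m/s.
7.89 × 2.19 × 10⁶ m/s = 1.73 × 10⁷ m/s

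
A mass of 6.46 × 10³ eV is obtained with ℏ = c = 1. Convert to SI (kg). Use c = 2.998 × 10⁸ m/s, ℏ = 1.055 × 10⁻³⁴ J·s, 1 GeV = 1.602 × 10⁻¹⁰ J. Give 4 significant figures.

1.151 × 10⁻³² kg

Mass is [E]/c²; divide by c².
1 GeV → 1/c² × (1 GeV in J) = 1.782 × 10⁻²⁷ kg.
Convert the energy scale: 6.46 × 10³ eV = 6.46 × 10⁻⁶ GeV.
Result: 6.46 × 10⁻⁶ × 1.782 × 10⁻²⁷ = 1.151 × 10⁻³² kg.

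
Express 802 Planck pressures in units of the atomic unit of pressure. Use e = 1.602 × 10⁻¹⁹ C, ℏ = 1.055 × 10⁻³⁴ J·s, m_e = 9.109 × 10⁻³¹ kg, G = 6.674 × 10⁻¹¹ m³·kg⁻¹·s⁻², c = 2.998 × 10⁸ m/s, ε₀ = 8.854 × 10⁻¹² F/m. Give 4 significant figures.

1.268 × 10¹⁰³

Planck pressure: p_P = c⁷/(ℏG²) = 4.632 × 10¹¹³ Pa
atomic unit of pressure: P_au = E_h/a₀³ = m_e⁴e¹⁰/((4πε₀)⁵ℏ⁸) = 2.929 × 10¹³ Pa
802 × 4.632 × 10¹¹³ / 2.929 × 10¹³ = 1.268 × 10¹⁰³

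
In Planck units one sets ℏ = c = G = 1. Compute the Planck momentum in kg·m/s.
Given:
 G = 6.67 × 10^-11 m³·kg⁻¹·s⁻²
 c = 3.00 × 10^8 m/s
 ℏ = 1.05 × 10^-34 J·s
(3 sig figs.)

6.52 kg·m/s

p_P = √(ℏc³/G)
  = √(42.5)
  = 6.52 kg·m/s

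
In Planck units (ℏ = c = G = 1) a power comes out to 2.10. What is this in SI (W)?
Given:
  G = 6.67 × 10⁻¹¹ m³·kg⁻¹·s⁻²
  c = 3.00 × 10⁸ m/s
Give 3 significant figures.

7.65 × 10⁵² W

One Planck power: P_P = c⁵/G = 3.64 × 10⁵² W.
2.10 × 3.64 × 10⁵² W = 7.65 × 10⁵² W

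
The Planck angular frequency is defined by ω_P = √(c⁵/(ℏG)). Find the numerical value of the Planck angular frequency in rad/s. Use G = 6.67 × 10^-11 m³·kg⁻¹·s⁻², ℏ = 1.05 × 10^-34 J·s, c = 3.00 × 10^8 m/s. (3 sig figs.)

ω_P = √(c⁵/(ℏG))
  = √(3.47 × 10^86)
  = 1.86 × 10^43 rad/s

1.86 × 10^43 rad/s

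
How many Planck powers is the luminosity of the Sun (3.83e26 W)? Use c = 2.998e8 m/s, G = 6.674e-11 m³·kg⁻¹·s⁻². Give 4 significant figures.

1.055e-26

Planck power: P_P = c⁵/G = 3.629e52 W.
3.83e26 / 3.629e52 = 1.055e-26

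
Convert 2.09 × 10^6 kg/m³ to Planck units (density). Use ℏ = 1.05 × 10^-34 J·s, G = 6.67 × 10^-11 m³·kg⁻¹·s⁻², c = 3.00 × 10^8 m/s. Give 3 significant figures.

4.02 × 10^-91

Planck density: ρ_P = c⁵/(ℏG²) = 5.20 × 10^96 kg/m³.
2.09 × 10^6 / 5.20 × 10^96 = 4.02 × 10^-91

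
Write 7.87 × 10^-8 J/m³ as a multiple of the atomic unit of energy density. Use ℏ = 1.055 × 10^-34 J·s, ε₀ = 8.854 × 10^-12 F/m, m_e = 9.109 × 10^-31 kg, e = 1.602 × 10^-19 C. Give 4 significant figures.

2.687 × 10^-21

atomic unit of energy density: u_au = E_h/a₀³ = m_e⁴e¹⁰/((4πε₀)⁵ℏ⁸) = 2.929 × 10^13 J/m³.
7.87 × 10^-8 / 2.929 × 10^13 = 2.687 × 10^-21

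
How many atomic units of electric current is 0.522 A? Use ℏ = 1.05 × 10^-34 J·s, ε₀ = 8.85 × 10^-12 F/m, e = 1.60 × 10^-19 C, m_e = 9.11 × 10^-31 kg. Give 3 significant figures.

78.2

atomic unit of electric current: I_au = e E_h/ℏ = m_e e⁵/((4πε₀)²ℏ³) = 6.67 × 10^-3 A.
0.522 / 6.67 × 10^-3 = 78.2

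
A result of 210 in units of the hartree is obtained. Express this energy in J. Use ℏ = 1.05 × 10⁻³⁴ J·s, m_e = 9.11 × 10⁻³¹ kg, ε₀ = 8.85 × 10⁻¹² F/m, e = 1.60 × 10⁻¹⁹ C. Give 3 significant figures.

9.19 × 10⁻¹⁶ J

One hartree: E_h = m_e e⁴/(4πε₀ℏ)² = 4.38 × 10⁻¹⁸ J.
210 × 4.38 × 10⁻¹⁸ J = 9.19 × 10⁻¹⁶ J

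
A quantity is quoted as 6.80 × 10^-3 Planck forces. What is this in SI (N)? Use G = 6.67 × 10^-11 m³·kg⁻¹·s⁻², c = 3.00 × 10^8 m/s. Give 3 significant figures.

One Planck force: F_P = c⁴/G = 1.21 × 10^44 N.
6.80 × 10^-3 × 1.21 × 10^44 N = 8.26 × 10^41 N

8.26 × 10^41 N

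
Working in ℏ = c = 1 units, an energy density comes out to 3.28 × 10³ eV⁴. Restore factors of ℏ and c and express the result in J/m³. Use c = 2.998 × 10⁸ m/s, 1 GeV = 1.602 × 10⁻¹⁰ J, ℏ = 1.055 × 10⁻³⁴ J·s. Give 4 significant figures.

[E]/[L]³ = [E]⁴/(ℏc)³; restore (ℏc)⁻³.
1 GeV⁴ → 1/(ℏc)³ × (1 GeV in J)⁴ = 2.082 × 10³⁷ J/m³.
Convert the energy scale: 3.28 × 10³ eV⁴ = 3.28 × 10⁻³³ GeV⁴.
Result: 3.28 × 10⁻³³ × 2.082 × 10³⁷ = 6.828 × 10⁴ J/m³.

6.828 × 10⁴ J/m³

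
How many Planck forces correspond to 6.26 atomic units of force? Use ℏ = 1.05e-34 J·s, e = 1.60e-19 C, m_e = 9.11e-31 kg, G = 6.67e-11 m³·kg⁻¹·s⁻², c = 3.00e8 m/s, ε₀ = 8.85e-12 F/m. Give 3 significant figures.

4.29e-51

atomic unit of force: F_au = E_h/a₀ = m_e²e⁶/((4πε₀)³ℏ⁴) = 8.33e-8 N
Planck force: F_P = c⁴/G = 1.21e44 N
6.26 × 8.33e-8 / 1.21e44 = 4.29e-51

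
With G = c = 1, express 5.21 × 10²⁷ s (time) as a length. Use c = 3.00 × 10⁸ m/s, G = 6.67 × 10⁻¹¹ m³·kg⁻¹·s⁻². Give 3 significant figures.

Time → length via c.
5.21 × 10²⁷ s × (c) = 1.56 × 10³⁶ m

1.56 × 10³⁶ m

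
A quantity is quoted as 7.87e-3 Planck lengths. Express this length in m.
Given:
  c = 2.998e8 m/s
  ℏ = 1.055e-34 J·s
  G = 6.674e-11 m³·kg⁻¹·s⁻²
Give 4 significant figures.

1.272e-37 m

One Planck length: ℓ_P = √(ℏG/c³) = 1.616e-35 m.
7.87e-3 × 1.616e-35 m = 1.272e-37 m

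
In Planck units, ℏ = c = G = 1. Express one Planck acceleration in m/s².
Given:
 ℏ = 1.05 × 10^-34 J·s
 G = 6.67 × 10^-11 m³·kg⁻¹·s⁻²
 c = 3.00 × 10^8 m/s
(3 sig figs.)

From ℏ = c = G = 1 the acceleration scale is a_P = √(c⁷/(ℏG)).
  = √(3.12 × 10^103)
  = 5.59 × 10^51 m/s²

5.59 × 10^51 m/s²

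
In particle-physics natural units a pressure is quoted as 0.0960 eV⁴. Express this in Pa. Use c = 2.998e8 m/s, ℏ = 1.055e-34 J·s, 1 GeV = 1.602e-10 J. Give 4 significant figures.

1.998 Pa

Pressure is [E]/[L]³ = [E]⁴/(ℏc)³.
1 GeV⁴ → 1/(ℏc)³ × (1 GeV in J)⁴ = 2.082e37 Pa.
Convert the energy scale: 0.0960 eV⁴ = 9.60e-38 GeV⁴.
Result: 9.60e-38 × 2.082e37 = 1.998 Pa.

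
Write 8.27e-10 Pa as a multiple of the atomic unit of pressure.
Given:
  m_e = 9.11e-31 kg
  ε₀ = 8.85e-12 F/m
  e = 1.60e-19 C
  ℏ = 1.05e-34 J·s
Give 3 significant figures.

atomic unit of pressure: P_au = E_h/a₀³ = m_e⁴e¹⁰/((4πε₀)⁵ℏ⁸) = 3.01e13 Pa.
8.27e-10 / 3.01e13 = 2.74e-23

2.74e-23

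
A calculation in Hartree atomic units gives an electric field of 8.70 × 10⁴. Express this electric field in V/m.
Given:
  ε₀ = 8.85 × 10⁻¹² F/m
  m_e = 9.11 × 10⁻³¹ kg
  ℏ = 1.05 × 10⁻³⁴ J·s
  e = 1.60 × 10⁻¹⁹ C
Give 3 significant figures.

4.53 × 10¹⁶ V/m

One atomic unit of electric field: E_au = E_h/(e a₀) = m_e²e⁵/((4πε₀)³ℏ⁴) = 5.20 × 10¹¹ V/m.
8.70 × 10⁴ × 5.20 × 10¹¹ V/m = 4.53 × 10¹⁶ V/m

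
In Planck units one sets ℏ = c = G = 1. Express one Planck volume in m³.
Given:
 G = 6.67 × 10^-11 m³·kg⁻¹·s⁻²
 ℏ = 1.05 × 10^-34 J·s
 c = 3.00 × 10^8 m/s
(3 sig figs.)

V_P = (ℏG/c³)^(3/2)
  = √(1.75 × 10^-209)
  = 4.18 × 10^-105 m³

4.18 × 10^-105 m³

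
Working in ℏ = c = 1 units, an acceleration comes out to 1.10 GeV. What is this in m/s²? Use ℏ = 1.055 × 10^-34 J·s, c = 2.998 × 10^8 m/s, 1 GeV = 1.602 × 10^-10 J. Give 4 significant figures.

5.008 × 10^32 m/s²

Acceleration is [L]/[T]² = c·[E]/ℏ.
1 GeV → c/ℏ × (1 GeV in J) = 4.552 × 10^32 m/s².
Result: 1.10 × 4.552 × 10^32 = 5.008 × 10^32 m/s².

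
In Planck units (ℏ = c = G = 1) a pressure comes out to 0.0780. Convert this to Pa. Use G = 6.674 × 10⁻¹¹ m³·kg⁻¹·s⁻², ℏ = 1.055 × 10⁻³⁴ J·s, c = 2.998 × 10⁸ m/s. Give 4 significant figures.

3.613 × 10¹¹² Pa

One Planck pressure: p_P = c⁷/(ℏG²) = 4.632 × 10¹¹³ Pa.
0.0780 × 4.632 × 10¹¹³ Pa = 3.613 × 10¹¹² Pa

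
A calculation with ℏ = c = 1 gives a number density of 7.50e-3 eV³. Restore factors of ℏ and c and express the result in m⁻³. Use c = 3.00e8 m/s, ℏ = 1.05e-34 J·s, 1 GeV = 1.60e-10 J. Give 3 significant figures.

9.83e17 m⁻³

Number density is [L]⁻³ = [E]³/(ℏc)³.
1 GeV³ → 1/(ℏc)³ × (1 GeV in J)³ = 1.31e47 m⁻³.
Convert the energy scale: 7.50e-3 eV³ = 7.50e-30 GeV³.
Result: 7.50e-30 × 1.31e47 = 9.83e17 m⁻³.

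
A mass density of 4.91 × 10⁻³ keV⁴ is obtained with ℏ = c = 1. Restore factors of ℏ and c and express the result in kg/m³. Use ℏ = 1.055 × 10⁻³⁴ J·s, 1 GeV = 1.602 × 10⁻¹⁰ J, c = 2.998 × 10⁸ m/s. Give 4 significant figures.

1.137 × 10⁻⁶ kg/m³

Mass density is [E]/(c²[L]³) = [E]⁴/(ℏ³c⁵).
1 GeV⁴ → 1/(ℏ³c⁵) × (1 GeV in J)⁴ = 2.316 × 10²⁰ kg/m³.
Convert the energy scale: 4.91 × 10⁻³ keV⁴ = 4.91 × 10⁻²⁷ GeV⁴.
Result: 4.91 × 10⁻²⁷ × 2.316 × 10²⁰ = 1.137 × 10⁻⁶ kg/m³.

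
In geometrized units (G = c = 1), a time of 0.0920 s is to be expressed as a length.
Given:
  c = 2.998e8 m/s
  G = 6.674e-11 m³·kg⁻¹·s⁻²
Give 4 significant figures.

Time → length via c.
0.0920 s × (c) = 2.758e7 m

2.758e7 m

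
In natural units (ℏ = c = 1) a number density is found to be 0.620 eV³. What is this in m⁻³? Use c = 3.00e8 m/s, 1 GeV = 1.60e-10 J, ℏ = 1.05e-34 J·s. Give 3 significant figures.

8.12e19 m⁻³

Number density is [L]⁻³ = [E]³/(ℏc)³.
1 GeV³ → 1/(ℏc)³ × (1 GeV in J)³ = 1.31e47 m⁻³.
Convert the energy scale: 0.620 eV³ = 6.20e-28 GeV³.
Result: 6.20e-28 × 1.31e47 = 8.12e19 m⁻³.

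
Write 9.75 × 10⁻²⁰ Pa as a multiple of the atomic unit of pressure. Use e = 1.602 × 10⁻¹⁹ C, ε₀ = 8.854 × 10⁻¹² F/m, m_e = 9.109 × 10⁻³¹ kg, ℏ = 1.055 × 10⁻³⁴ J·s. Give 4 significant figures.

3.329 × 10⁻³³

atomic unit of pressure: P_au = E_h/a₀³ = m_e⁴e¹⁰/((4πε₀)⁵ℏ⁸) = 2.929 × 10¹³ Pa.
9.75 × 10⁻²⁰ / 2.929 × 10¹³ = 3.329 × 10⁻³³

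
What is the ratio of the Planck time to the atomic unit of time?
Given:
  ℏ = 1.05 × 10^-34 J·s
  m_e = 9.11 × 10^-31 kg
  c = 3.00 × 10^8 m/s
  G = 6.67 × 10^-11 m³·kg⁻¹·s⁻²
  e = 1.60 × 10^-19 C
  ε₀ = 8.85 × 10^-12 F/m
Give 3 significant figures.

Planck time: t_P = √(ℏG/c⁵) = 5.37 × 10^-44 s
atomic unit of time: τ_au = (4πε₀)²ℏ³/(m_e e⁴) = 2.40 × 10^-17 s
ratio = 5.37 × 10^-44 / 2.40 × 10^-17 = 2.24 × 10^-27

2.24 × 10^-27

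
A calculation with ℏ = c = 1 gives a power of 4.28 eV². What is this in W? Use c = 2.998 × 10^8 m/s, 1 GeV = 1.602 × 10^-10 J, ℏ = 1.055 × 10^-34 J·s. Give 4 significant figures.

Power is [E]/[T] = [E]²/ℏ.
1 GeV² → 1/ℏ × (1 GeV in J)² = 2.433 × 10^14 W.
Convert the energy scale: 4.28 eV² = 4.28 × 10^-18 GeV².
Result: 4.28 × 10^-18 × 2.433 × 10^14 = 1.041 × 10^-3 W.

1.041 × 10^-3 W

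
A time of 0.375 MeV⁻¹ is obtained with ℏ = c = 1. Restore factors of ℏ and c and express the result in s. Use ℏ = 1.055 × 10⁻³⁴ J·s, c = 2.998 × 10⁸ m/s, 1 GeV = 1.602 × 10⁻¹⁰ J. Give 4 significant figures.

2.470 × 10⁻²² s

A time is [E]⁻¹ in ℏ=c=1; restore one factor of ℏ.
1 GeV⁻¹ → ℏ × (1 GeV in J)⁻¹ = 6.586 × 10⁻²⁵ s.
Convert the energy scale: 0.375 MeV⁻¹ = 375 GeV⁻¹.
Result: 375 × 6.586 × 10⁻²⁵ = 2.470 × 10⁻²² s.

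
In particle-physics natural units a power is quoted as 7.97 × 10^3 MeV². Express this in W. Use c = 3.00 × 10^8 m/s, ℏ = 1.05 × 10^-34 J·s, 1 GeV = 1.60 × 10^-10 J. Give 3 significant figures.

1.94 × 10^12 W

Power is [E]/[T] = [E]²/ℏ.
1 GeV² → 1/ℏ × (1 GeV in J)² = 2.44 × 10^14 W.
Convert the energy scale: 7.97 × 10^3 MeV² = 7.97 × 10^-3 GeV².
Result: 7.97 × 10^-3 × 2.44 × 10^14 = 1.94 × 10^12 W.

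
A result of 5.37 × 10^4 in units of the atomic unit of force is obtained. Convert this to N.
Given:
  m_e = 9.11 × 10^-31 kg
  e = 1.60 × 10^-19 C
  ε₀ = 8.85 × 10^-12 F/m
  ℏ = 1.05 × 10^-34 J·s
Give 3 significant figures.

4.47 × 10^-3 N

One atomic unit of force: F_au = E_h/a₀ = m_e²e⁶/((4πε₀)³ℏ⁴) = 8.33 × 10^-8 N.
5.37 × 10^4 × 8.33 × 10^-8 N = 4.47 × 10^-3 N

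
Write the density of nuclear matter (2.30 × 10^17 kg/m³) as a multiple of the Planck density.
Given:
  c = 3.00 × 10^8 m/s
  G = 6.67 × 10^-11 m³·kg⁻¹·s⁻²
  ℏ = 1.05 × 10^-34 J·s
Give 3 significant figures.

Planck density: ρ_P = c⁵/(ℏG²) = 5.20 × 10^96 kg/m³.
2.30 × 10^17 / 5.20 × 10^96 = 4.42 × 10^-80

4.42 × 10^-80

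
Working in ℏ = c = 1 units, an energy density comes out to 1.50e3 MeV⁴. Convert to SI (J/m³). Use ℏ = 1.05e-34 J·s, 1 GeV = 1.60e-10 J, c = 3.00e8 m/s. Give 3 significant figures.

3.15e28 J/m³

[E]/[L]³ = [E]⁴/(ℏc)³; restore (ℏc)⁻³.
1 GeV⁴ → 1/(ℏc)³ × (1 GeV in J)⁴ = 2.10e37 J/m³.
Convert the energy scale: 1.50e3 MeV⁴ = 1.50e-9 GeV⁴.
Result: 1.50e-9 × 2.10e37 = 3.15e28 J/m³.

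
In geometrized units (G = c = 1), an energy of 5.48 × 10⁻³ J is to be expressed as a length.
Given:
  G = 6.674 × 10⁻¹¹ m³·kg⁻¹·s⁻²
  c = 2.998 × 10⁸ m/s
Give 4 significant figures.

4.527 × 10⁻⁴⁷ m

Energy → length via G/c⁴.
5.48 × 10⁻³ J × (G/c⁴) = 4.527 × 10⁻⁴⁷ m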